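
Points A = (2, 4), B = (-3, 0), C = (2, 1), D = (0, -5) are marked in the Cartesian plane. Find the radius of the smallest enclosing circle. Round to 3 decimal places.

By Welzl's lemma the MEC is supported by two points (diametrically opposite) or three points (on a circumcircle).
The farthest pair is A–D with squared distance 85. The circle on this segment as diameter has centre (1, -0.5) and r² = 85/4 = 21.25.
Check B: distance² to centre = 16.25 ≤ 21.25, so it lies inside.
All remaining points lie in this disk, and no smaller disk contains both endpoints, so this is the minimum enclosing circle.
r = √(21.25) ≈ 4.610.

4.610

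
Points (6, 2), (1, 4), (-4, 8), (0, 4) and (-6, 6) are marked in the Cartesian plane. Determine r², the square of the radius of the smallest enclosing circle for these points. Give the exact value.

40

The farthest pair is (6, 2)–(-6, 6) with squared distance 160. The circle on this segment as diameter has centre (0, 4) and r² = 160/4 = 40.
Check (1, 4): distance² to centre = 1 ≤ 40, so it lies inside.
All remaining points lie in this disk, and no smaller disk contains both endpoints, so this is the minimum enclosing circle.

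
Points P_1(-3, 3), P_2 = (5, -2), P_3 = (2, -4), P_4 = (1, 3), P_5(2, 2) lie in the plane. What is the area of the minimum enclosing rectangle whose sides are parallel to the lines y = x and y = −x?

39

In coordinates u = x + y, v = x − y the rectangle is axis-aligned; the map (x,y)→(u,v) scales areas by 2.
u-values: 0, 3, -2, 4, 4; range = 4 − (-2) = 6.
v-values: -6, 7, 6, -2, 0; range = 7 − (-6) = 13.
Area = (6 × 13) / 2 = 39.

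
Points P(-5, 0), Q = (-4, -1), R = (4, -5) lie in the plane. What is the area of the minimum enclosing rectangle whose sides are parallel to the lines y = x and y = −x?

In coordinates u = x + y, v = x − y the rectangle is axis-aligned; the map (x,y)→(u,v) scales areas by 2.
u-values: -5, -5, -1; range = -1 − (-5) = 4.
v-values: -5, -3, 9; range = 9 − (-5) = 14.
Area = (4 × 14) / 2 = 28.

28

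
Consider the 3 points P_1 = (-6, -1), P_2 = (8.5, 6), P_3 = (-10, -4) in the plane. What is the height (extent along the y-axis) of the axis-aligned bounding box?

10

max y = 6, min y = -4, so height = 10.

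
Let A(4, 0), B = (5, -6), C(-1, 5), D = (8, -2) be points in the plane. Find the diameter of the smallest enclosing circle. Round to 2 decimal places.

A smallest enclosing disk is always determined by at most three of the input points on its boundary.
The farthest pair is B–C with squared distance 157. The circle on this segment as diameter has centre (2, -0.5) and r² = 157/4 = 39.25.
Check A: distance² to centre = 4.25 ≤ 39.25, so it lies inside.
All remaining points lie in this disk, and no smaller disk contains both endpoints, so this is the minimum enclosing circle.
Diameter = 2r = 2√(39.25) ≈ 12.53.

12.53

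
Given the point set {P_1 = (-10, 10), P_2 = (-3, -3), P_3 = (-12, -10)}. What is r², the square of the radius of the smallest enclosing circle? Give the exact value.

101

Side lengths²: P_1P_2² = 218, P_1P_3² = 404, P_2P_3² = 130.
Since P_1P_3² = 404 ≥ 218 + 130 = 348, the angle opposite P_1P_3 is not acute, so the smallest enclosing circle has P_1P_3 as diameter.
Centre = midpoint of P_1P_3 = (-11, 0), r² = 404/4 = 101.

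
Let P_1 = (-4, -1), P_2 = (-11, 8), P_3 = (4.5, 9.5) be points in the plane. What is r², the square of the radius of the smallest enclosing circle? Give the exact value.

Side lengths²: P_1P_2² = 130, P_1P_3² = 182.5, P_2P_3² = 242.5.
Since P_2P_3² = 242.5 < 182.5 + 130 = 312.5, the triangle is acute, so the smallest enclosing circle is the circumcircle.
Circumcentre = (-3.075, 833/120), r² = 92053/1440.

92053/1440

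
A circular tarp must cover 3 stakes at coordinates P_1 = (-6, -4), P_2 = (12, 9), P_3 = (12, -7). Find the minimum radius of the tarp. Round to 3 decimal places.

Side lengths²: P_1P_2² = 493, P_1P_3² = 333, P_2P_3² = 256.
Since P_1P_2² = 493 < 333 + 256 = 589, the triangle is acute, so the smallest enclosing circle is the circumcircle.
Circumcentre = (49/12, 1), r² = 18241/144.
r = √(18241/144) ≈ 11.255.

11.255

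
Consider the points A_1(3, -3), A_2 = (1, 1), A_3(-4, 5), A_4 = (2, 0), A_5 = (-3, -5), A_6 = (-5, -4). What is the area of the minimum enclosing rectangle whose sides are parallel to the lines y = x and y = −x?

82.5

In coordinates u = x + y, v = x − y the rectangle is axis-aligned; the map (x,y)→(u,v) scales areas by 2.
u-values: 0, 2, 1, 2, -8, -9; range = 2 − (-9) = 11.
v-values: 6, 0, -9, 2, 2, -1; range = 6 − (-9) = 15.
Area = (11 × 15) / 2 = 82.5.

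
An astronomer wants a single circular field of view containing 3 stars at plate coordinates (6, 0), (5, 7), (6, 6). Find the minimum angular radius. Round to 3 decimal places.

Call the three points A, B, C in the order given.
Side lengths²: AB² = 50, AC² = 36, BC² = 2.
Since AB² = 50 ≥ 36 + 2 = 38, the angle opposite AB is not acute, so the smallest enclosing circle has AB as diameter.
Centre = midpoint of AB = (5.5, 3.5), r² = 50/4 = 12.5.
r = √(12.5) ≈ 3.536.

3.536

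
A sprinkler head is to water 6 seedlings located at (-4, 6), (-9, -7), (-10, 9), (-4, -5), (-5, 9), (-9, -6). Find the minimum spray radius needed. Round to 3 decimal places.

By Welzl's lemma the MEC is supported by two points (diametrically opposite) or three points (on a circumcircle).
The minimum enclosing circle is determined by three boundary points: (-9, -7), (-10, 9), (-5, 9).
Their circumcentre is (-7.5, 1.125) with r² = 68.265625.
The farthest remaining point (-9, -6) is at distance² 53.015625 ≤ 68.265625.
r = √(68.265625) ≈ 8.262.

8.262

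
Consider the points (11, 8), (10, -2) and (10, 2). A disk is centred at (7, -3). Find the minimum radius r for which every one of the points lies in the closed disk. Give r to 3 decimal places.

11.705

The required radius is the distance from (7, -3) to the farthest point.
Squared distances: 137, 10, 34.
Maximum is 137, attained at (11, 8).
r = √137 ≈ 11.705.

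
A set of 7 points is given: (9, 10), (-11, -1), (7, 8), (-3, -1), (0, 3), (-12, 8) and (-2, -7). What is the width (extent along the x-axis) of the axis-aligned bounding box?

21

max x = 9, min x = -12, so width = 21.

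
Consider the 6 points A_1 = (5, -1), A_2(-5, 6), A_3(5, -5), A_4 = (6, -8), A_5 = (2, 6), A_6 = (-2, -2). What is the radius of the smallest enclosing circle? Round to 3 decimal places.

8.902

The minimum enclosing circle of a finite set is fixed by two of the points (as a diameter) or three (as a circumcircle).
The farthest pair is A_2–A_4 with squared distance 317. The circle on this segment as diameter has centre (0.5, -1) and r² = 317/4 = 79.25.
Check A_1: distance² to centre = 20.25 ≤ 79.25, so it lies inside.
All remaining points lie in this disk, and no smaller disk contains both endpoints, so this is the minimum enclosing circle.
r = √(79.25) ≈ 8.902.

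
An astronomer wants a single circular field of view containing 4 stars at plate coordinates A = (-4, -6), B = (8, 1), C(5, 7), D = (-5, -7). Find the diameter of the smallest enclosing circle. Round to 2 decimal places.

The farthest pair is C–D with squared distance 296. The circle on this segment as diameter has centre (0, 0) and r² = 296/4 = 74.
Check A: distance² to centre = 52 ≤ 74, so it lies inside.
All remaining points lie in this disk, and no smaller disk contains both endpoints, so this is the minimum enclosing circle.
Diameter = 2r = 2√74 ≈ 17.20.

17.20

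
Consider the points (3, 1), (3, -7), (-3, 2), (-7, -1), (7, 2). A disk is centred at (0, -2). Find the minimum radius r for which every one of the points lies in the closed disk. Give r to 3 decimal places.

The required radius is the distance from (0, -2) to the farthest point.
Squared distances: 18, 34, 25, 50, 65.
Maximum is 65, attained at (7, 2).
r = √65 ≈ 8.062.

8.062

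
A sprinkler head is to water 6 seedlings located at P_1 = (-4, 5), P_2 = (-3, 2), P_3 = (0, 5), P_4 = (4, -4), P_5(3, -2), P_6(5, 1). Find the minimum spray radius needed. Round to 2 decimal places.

The farthest pair is P_1–P_4 with squared distance 145. The circle on this segment as diameter has centre (0, 0.5) and r² = 145/4 = 36.25.
Check P_2: distance² to centre = 11.25 ≤ 36.25, so it lies inside.
All remaining points lie in this disk, and no smaller disk contains both endpoints, so this is the minimum enclosing circle.
r = √(36.25) ≈ 6.02.

6.02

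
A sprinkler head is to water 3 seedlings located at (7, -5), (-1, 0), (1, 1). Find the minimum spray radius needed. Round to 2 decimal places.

4.72

Call the three points A, B, C in the order given.
Side lengths²: AB² = 89, AC² = 72, BC² = 5.
Since AB² = 89 ≥ 72 + 5 = 77, the angle opposite AB is not acute, so the smallest enclosing circle has AB as diameter.
Centre = midpoint of AB = (3, -2.5), r² = 89/4 = 22.25.
r = √(22.25) ≈ 4.72.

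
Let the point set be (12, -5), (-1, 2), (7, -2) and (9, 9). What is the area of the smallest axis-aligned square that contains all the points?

196

The bounding box has width 13 and height 14.
An axis-aligned square enclosing the set must have side ≥ max(width, height).
So the minimum side is max(13, 14) = 14.
Area = 14² = 196.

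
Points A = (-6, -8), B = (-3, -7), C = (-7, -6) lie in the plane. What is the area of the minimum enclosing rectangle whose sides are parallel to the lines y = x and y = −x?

10

In coordinates u = x + y, v = x − y the rectangle is axis-aligned; the map (x,y)→(u,v) scales areas by 2.
u-values: -14, -10, -13; range = -10 − (-14) = 4.
v-values: 2, 4, -1; range = 4 − (-1) = 5.
Area = (4 × 5) / 2 = 10.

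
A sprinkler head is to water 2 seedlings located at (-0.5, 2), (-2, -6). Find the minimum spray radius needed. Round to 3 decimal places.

4.070

The smallest circle enclosing two points has them as diameter endpoints.
Centre = midpoint = (-1.25, -2); r² = |(-0.5, 2)−(-2, -6)|²/4 = 66.25/4 = 16.5625.
r = √(16.5625) ≈ 4.070.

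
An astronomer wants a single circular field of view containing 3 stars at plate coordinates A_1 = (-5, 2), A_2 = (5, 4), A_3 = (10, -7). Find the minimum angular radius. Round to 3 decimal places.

8.746

Side lengths²: A_1A_2² = 104, A_1A_3² = 306, A_2A_3² = 146.
Since A_1A_3² = 306 ≥ 146 + 104 = 250, the angle opposite A_1A_3 is not acute, so the smallest enclosing circle has A_1A_3 as diameter.
Centre = midpoint of A_1A_3 = (2.5, -2.5), r² = 306/4 = 76.5.
r = √(76.5) ≈ 8.746.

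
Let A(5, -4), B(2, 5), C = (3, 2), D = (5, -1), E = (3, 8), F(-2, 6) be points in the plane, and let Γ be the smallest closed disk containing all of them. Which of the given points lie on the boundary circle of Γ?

The minimum enclosing circle is determined by three boundary points: A, E, F.
Their circumcentre is (2.59375, 1.765625) with r² = 39.0324707031.
The farthest remaining point D is at distance² 13.4387207031 ≤ 39.0324707031.
The points at distance exactly r from the centre are A, E, F — 3 points.

A, E, F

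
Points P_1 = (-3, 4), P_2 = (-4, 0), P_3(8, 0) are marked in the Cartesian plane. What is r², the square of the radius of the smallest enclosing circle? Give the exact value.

36.390625

Side lengths²: P_1P_2² = 17, P_1P_3² = 137, P_2P_3² = 144.
Since P_2P_3² = 144 < 137 + 17 = 154, the triangle is acute, so the smallest enclosing circle is the circumcircle.
Circumcentre = (2, 0.625), r² = 36.390625.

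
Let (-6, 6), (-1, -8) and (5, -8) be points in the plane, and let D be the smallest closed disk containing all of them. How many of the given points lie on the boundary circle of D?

2

Call the three points A, B, C in the order given.
Side lengths²: AB² = 221, AC² = 317, BC² = 36.
Since AC² = 317 ≥ 221 + 36 = 257, the angle opposite AC is not acute, so the smallest enclosing circle has AC as diameter.
Centre = midpoint of AC = (-0.5, -1), r² = 317/4 = 79.25.
The points at distance exactly r from the centre are (-6, 6), (5, -8) — 2 points.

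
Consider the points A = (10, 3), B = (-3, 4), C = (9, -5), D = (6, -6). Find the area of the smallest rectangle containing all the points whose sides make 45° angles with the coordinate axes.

136.5

In coordinates u = x + y, v = x − y the rectangle is axis-aligned; the map (x,y)→(u,v) scales areas by 2.
u-values: 13, 1, 4, 0; range = 13 − 0 = 13.
v-values: 7, -7, 14, 12; range = 14 − (-7) = 21.
Area = (13 × 21) / 2 = 136.5.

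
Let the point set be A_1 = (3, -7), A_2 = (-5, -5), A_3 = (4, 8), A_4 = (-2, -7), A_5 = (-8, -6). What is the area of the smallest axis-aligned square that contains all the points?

225

The bounding box has width 12 and height 15.
An axis-aligned square enclosing the set must have side ≥ max(width, height).
So the minimum side is max(12, 15) = 15.
Area = 15² = 225.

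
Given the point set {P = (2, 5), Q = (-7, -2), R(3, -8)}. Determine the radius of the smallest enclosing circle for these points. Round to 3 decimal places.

6.991

Side lengths²: PQ² = 130, PR² = 170, QR² = 136.
Since PR² = 170 < 136 + 130 = 266, the triangle is acute, so the smallest enclosing circle is the circumcircle.
Circumcentre = (-1/62, -105/62), r² = 93925/1922.
r = √(93925/1922) ≈ 6.991.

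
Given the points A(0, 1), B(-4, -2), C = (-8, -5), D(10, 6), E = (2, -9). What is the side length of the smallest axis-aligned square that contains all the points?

18

The bounding box has width 18 and height 15.
An axis-aligned square enclosing the set must have side ≥ max(width, height).
So the minimum side is max(18, 15) = 18.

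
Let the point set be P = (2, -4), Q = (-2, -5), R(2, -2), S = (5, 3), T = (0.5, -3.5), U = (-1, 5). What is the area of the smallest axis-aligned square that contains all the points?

The bounding box has width 7 and height 10.
An axis-aligned square enclosing the set must have side ≥ max(width, height).
So the minimum side is max(7, 10) = 10.
Area = 10² = 100.

100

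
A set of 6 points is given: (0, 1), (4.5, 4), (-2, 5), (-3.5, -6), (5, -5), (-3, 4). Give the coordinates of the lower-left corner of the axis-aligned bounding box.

x-range [-3.5, 5], y-range [-6, 5].
The lower-left corner is (-3.5, -6).

(-3.5, -6)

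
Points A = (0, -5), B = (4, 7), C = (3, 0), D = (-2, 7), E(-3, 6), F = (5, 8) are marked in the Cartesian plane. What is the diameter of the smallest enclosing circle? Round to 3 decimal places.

By Welzl's lemma the MEC is supported by two points (diametrically opposite) or three points (on a circumcircle).
The minimum enclosing circle is determined by three boundary points: A, D, F.
Their circumcentre is (101/43, 67/43) with r² = 89725/1849.
The farthest remaining point E is at distance² 89381/1849 ≤ 89725/1849.
Diameter = 2r = 2√(89725/1849) ≈ 13.932.

13.932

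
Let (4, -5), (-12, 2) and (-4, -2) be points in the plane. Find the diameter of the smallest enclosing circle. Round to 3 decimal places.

Call the three points A, B, C in the order given.
Side lengths²: AB² = 305, AC² = 73, BC² = 80.
Since AB² = 305 ≥ 80 + 73 = 153, the angle opposite AB is not acute, so the smallest enclosing circle has AB as diameter.
Centre = midpoint of AB = (-4, -1.5), r² = 305/4 = 76.25.
Diameter = 2r = 2√(76.25) ≈ 17.464.

17.464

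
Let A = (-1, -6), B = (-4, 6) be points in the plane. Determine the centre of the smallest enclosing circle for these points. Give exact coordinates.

(-2.5, 0)

The smallest circle enclosing two points has them as diameter endpoints.
Centre = midpoint = (-2.5, 0); r² = |AB|²/4 = 153/4 = 38.25.
Centre = (-2.5, 0).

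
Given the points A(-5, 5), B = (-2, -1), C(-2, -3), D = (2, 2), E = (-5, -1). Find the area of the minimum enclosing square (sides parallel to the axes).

The bounding box has width 7 and height 8.
An axis-aligned square enclosing the set must have side ≥ max(width, height).
So the minimum side is max(7, 8) = 8.
Area = 8² = 64.

64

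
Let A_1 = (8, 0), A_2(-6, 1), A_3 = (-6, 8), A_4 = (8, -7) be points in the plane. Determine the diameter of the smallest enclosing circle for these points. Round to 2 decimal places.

20.52

By Welzl's lemma the MEC is supported by two points (diametrically opposite) or three points (on a circumcircle).
The farthest pair is A_3–A_4 with squared distance 421. The circle on this segment as diameter has centre (1, 0.5) and r² = 421/4 = 105.25.
Check A_1: distance² to centre = 49.25 ≤ 105.25, so it lies inside.
All remaining points lie in this disk, and no smaller disk contains both endpoints, so this is the minimum enclosing circle.
Diameter = 2r = 2√(105.25) ≈ 20.52.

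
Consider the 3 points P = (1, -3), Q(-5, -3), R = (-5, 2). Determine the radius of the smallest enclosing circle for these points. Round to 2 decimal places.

Side lengths²: PQ² = 36, PR² = 61, QR² = 25.
Since PR² = 61 ≥ 36 + 25 = 61, the angle opposite PR is not acute, so the smallest enclosing circle has PR as diameter.
Centre = midpoint of PR = (-2, -0.5), r² = 61/4 = 15.25.
r = √(15.25) ≈ 3.91.

3.91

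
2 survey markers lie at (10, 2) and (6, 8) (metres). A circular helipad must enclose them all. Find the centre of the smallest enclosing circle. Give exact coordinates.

The smallest circle enclosing two points has them as diameter endpoints.
Centre = midpoint = (8, 5); r² = |(10, 2)−(6, 8)|²/4 = 52/4 = 13.
Centre = (8, 5).

(8, 5)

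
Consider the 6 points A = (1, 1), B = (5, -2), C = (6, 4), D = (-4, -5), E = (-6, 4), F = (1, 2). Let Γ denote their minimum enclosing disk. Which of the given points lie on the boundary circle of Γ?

The minimum enclosing circle is determined by three boundary points: C, D, E.
Their circumcentre is (0, 11/18) with r² = 15385/324.
The farthest remaining point B is at distance² 10309/324 ≤ 15385/324.
The points at distance exactly r from the centre are C, D, E — 3 points.

C, D, E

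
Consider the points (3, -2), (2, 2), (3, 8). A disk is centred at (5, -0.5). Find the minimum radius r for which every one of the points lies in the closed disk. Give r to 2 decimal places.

The required radius is the distance from (5, -0.5) to the farthest point.
Squared distances: 6.25, 15.25, 76.25.
Maximum is 76.25, attained at (3, 8).
r = √(76.25) ≈ 8.73.

8.73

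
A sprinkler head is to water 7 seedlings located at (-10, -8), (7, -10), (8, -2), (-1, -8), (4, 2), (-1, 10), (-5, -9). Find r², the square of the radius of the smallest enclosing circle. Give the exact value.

By Welzl's lemma the MEC is supported by two points (diametrically opposite) or three points (on a circumcircle).
The minimum enclosing circle is determined by three boundary points: (-10, -8), (7, -10), (-1, 10).
Their circumcentre is (-11/18, -13/9) with r² = 42485/324.
The farthest remaining point (-5, -9) is at distance² 24737/324 ≤ 42485/324.

42485/324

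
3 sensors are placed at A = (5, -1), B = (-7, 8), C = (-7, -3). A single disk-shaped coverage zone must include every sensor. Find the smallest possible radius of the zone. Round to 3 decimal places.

Side lengths²: AB² = 225, AC² = 148, BC² = 121.
Since AB² = 225 < 148 + 121 = 269, the triangle is acute, so the smallest enclosing circle is the circumcircle.
Circumcentre = (-1.75, 2.5), r² = 57.8125.
r = √(57.8125) ≈ 7.603.

7.603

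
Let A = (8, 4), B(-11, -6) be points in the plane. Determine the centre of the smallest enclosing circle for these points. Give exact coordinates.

(-1.5, -1)

The smallest circle enclosing two points has them as diameter endpoints.
Centre = midpoint = (-1.5, -1); r² = |AB|²/4 = 461/4 = 115.25.
Centre = (-1.5, -1).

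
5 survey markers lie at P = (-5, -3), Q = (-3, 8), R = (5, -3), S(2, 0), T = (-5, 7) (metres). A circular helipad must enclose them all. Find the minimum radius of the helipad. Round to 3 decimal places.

7.071

The farthest pair is R–T with squared distance 200. The circle on this segment as diameter has centre (0, 2) and r² = 200/4 = 50.
Check P: distance² to centre = 50 ≤ 50, so it lies inside.
All remaining points lie in this disk, and no smaller disk contains both endpoints, so this is the minimum enclosing circle.
r = √50 ≈ 7.071.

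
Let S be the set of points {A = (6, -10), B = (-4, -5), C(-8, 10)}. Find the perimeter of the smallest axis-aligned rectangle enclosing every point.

Width = max x − min x = 6 − (-8) = 14.
Height = max y − min y = 10 − (-10) = 20.
Perimeter = 2(14 + 20) = 68.

68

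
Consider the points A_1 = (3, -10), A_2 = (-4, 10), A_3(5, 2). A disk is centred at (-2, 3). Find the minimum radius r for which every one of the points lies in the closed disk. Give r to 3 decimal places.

13.928

The required radius is the distance from (-2, 3) to the farthest point.
Squared distances: 194, 53, 50.
Maximum is 194, attained at A_1.
r = √194 ≈ 13.928.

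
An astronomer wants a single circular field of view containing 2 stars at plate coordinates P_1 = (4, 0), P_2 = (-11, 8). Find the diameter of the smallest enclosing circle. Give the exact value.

The smallest circle enclosing two points has them as diameter endpoints.
Centre = midpoint = (-3.5, 4); r² = |P_1P_2|²/4 = 289/4 = 72.25.
Diameter = 2r = 2√(72.25) = 17.

17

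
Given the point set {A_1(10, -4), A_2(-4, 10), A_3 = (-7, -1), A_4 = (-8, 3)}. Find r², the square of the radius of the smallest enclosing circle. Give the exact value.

A smallest enclosing disk is always determined by at most three of the input points on its boundary.
The minimum enclosing circle is determined by three boundary points: A_1, A_2, A_4.
Their circumcentre is (43/22, 43/22) with r² = 24245/242.
The farthest remaining point A_3 is at distance² 21517/242 ≤ 24245/242.

24245/242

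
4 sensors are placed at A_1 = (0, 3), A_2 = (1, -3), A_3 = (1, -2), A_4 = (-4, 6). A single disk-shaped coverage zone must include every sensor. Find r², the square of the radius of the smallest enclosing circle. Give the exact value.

A smallest enclosing disk is always determined by at most three of the input points on its boundary.
The farthest pair is A_2–A_4 with squared distance 106. The circle on this segment as diameter has centre (-1.5, 1.5) and r² = 106/4 = 26.5.
Check A_1: distance² to centre = 4.5 ≤ 26.5, so it lies inside.
All remaining points lie in this disk, and no smaller disk contains both endpoints, so this is the minimum enclosing circle.

26.5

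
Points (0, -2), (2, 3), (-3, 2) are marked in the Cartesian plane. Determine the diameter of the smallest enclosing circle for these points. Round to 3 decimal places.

5.969

Call the three points A, B, C in the order given.
Side lengths²: AB² = 29, AC² = 25, BC² = 26.
Since AB² = 29 < 26 + 25 = 51, the triangle is acute, so the smallest enclosing circle is the circumcircle.
Circumcentre = (-9/46, 45/46), r² = 9425/1058.
Diameter = 2r = 2√(9425/1058) ≈ 5.969.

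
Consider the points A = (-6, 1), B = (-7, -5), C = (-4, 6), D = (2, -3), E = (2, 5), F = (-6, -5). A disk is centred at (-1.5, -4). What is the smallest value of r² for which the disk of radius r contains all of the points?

The required radius is the distance from (-1.5, -4) to the farthest point.
Squared distances: 45.25, 31.25, 106.25, 13.25, 93.25, 21.25.
Maximum is 106.25, attained at C.

106.25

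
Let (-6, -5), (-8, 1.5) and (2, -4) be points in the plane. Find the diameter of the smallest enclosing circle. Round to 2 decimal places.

11.41

Call the three points A, B, C in the order given.
Side lengths²: AB² = 46.25, AC² = 65, BC² = 130.25.
Since BC² = 130.25 ≥ 65 + 46.25 = 111.25, the angle opposite BC is not acute, so the smallest enclosing circle has BC as diameter.
Centre = midpoint of BC = (-3, -1.25), r² = 130.25/4 = 32.5625.
Diameter = 2r = 2√(32.5625) ≈ 11.41.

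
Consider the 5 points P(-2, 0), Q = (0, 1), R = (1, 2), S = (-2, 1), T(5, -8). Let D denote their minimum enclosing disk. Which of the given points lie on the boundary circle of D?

S, T

The minimum enclosing circle of a finite set is fixed by two of the points (as a diameter) or three (as a circumcircle).
The farthest pair is S–T with squared distance 130. The circle on this segment as diameter has centre (1.5, -3.5) and r² = 130/4 = 32.5.
Check P: distance² to centre = 24.5 ≤ 32.5, so it lies inside.
All remaining points lie in this disk, and no smaller disk contains both endpoints, so this is the minimum enclosing circle.
The points at distance exactly r from the centre are S, T — 2 points.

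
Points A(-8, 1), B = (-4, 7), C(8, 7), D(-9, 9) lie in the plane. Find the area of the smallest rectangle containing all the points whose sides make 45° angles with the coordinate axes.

209

In coordinates u = x + y, v = x − y the rectangle is axis-aligned; the map (x,y)→(u,v) scales areas by 2.
u-values: -7, 3, 15, 0; range = 15 − (-7) = 22.
v-values: -9, -11, 1, -18; range = 1 − (-18) = 19.
Area = (22 × 19) / 2 = 209.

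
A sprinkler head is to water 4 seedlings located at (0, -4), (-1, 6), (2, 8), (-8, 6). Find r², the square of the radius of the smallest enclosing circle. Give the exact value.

A smallest enclosing disk is always determined by at most three of the input points on its boundary.
The minimum enclosing circle is determined by three boundary points: (0, -4), (2, 8), (-8, 6).
Their circumcentre is (-61/29, 73/29) with r² = 39442/841.
The farthest remaining point (-1, 6) is at distance² 11225/841 ≤ 39442/841.

39442/841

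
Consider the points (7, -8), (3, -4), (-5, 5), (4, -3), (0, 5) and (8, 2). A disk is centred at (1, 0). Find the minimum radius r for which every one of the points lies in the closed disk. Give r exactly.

The required radius is the distance from (1, 0) to the farthest point.
Squared distances: 100, 20, 61, 18, 26, 53.
Maximum is 100, attained at (7, -8).
r = √100 = 10.

10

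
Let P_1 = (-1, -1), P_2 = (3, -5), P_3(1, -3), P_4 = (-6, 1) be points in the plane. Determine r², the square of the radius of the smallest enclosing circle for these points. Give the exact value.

By Welzl's lemma the MEC is supported by two points (diametrically opposite) or three points (on a circumcircle).
The farthest pair is P_2–P_4 with squared distance 117. The circle on this segment as diameter has centre (-1.5, -2) and r² = 117/4 = 29.25.
Check P_1: distance² to centre = 1.25 ≤ 29.25, so it lies inside.
All remaining points lie in this disk, and no smaller disk contains both endpoints, so this is the minimum enclosing circle.

29.25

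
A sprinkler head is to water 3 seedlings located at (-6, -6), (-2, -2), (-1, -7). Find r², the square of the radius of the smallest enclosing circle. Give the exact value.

169/18

Call the three points A, B, C in the order given.
Side lengths²: AB² = 32, AC² = 26, BC² = 26.
Since AB² = 32 < 26 + 26 = 52, the triangle is acute, so the smallest enclosing circle is the circumcircle.
Circumcentre = (-19/6, -29/6), r² = 169/18.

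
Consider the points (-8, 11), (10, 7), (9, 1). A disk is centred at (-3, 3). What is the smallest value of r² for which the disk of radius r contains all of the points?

The required radius is the distance from (-3, 3) to the farthest point.
Squared distances: 89, 185, 148.
Maximum is 185, attained at (10, 7).

185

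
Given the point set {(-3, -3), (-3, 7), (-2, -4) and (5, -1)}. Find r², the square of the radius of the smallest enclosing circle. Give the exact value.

By Welzl's lemma the MEC is supported by two points (diametrically opposite) or three points (on a circumcircle).
The minimum enclosing circle is determined by three boundary points: (-3, 7), (-2, -4), (5, -1).
Their circumcentre is (-0.3, 1.7) with r² = 35.38.
The farthest remaining point (-3, -3) is at distance² 29.38 ≤ 35.38.

35.38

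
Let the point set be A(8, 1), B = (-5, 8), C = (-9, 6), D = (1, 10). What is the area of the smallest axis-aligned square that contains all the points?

The bounding box has width 17 and height 9.
An axis-aligned square enclosing the set must have side ≥ max(width, height).
So the minimum side is max(17, 9) = 17.
Area = 17² = 289.

289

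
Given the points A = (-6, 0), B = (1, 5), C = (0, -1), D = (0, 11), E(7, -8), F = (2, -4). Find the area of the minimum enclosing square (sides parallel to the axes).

The bounding box has width 13 and height 19.
An axis-aligned square enclosing the set must have side ≥ max(width, height).
So the minimum side is max(13, 19) = 19.
Area = 19² = 361.

361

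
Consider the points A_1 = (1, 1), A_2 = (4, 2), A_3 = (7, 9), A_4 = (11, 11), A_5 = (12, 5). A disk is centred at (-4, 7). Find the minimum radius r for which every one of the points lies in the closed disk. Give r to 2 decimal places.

The required radius is the distance from (-4, 7) to the farthest point.
Squared distances: 61, 89, 125, 241, 260.
Maximum is 260, attained at A_5.
r = √260 ≈ 16.12.

16.12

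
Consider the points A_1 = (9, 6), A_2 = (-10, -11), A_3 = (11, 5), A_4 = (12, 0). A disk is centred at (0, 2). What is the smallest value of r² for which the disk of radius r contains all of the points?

The required radius is the distance from (0, 2) to the farthest point.
Squared distances: 97, 269, 130, 148.
Maximum is 269, attained at A_2.

269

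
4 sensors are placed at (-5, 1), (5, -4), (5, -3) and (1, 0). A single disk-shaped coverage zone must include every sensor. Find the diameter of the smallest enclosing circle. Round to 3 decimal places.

11.180

The farthest pair is (-5, 1)–(5, -4) with squared distance 125. The circle on this segment as diameter has centre (0, -1.5) and r² = 125/4 = 31.25.
Check (5, -3): distance² to centre = 27.25 ≤ 31.25, so it lies inside.
All remaining points lie in this disk, and no smaller disk contains both endpoints, so this is the minimum enclosing circle.
Diameter = 2r = 2√(31.25) ≈ 11.180.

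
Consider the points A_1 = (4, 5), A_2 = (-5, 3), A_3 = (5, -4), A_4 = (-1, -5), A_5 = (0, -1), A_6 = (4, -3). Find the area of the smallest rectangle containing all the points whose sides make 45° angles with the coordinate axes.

In coordinates u = x + y, v = x − y the rectangle is axis-aligned; the map (x,y)→(u,v) scales areas by 2.
u-values: 9, -2, 1, -6, -1, 1; range = 9 − (-6) = 15.
v-values: -1, -8, 9, 4, 1, 7; range = 9 − (-8) = 17.
Area = (15 × 17) / 2 = 127.5.

127.5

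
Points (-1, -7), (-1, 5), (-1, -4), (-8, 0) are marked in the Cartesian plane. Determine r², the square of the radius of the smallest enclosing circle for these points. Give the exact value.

The minimum enclosing circle of a finite set is fixed by two of the points (as a diameter) or three (as a circumcircle).
The minimum enclosing circle is determined by three boundary points: (-1, -7), (-1, 5), (-8, 0).
Their circumcentre is (-2, -1) with r² = 37.
The farthest remaining point (-1, -4) is at distance² 10 ≤ 37.

37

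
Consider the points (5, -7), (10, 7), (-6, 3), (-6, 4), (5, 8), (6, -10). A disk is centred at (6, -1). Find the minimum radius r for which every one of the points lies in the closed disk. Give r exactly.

13

The required radius is the distance from (6, -1) to the farthest point.
Squared distances: 37, 80, 160, 169, 82, 81.
Maximum is 169, attained at (-6, 4).
r = √169 = 13.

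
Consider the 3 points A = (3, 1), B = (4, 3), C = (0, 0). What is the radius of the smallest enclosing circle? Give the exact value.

2.5

Side lengths²: AB² = 5, AC² = 10, BC² = 25.
Since BC² = 25 ≥ 10 + 5 = 15, the angle opposite BC is not acute, so the smallest enclosing circle has BC as diameter.
Centre = midpoint of BC = (2, 1.5), r² = 25/4 = 6.25.
r = √(6.25) = 2.5.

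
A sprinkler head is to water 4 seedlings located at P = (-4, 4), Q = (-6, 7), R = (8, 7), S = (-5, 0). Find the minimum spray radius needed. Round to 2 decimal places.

By Welzl's lemma the MEC is supported by two points (diametrically opposite) or three points (on a circumcircle).
The minimum enclosing circle is determined by three boundary points: Q, R, S.
Their circumcentre is (1, 31/7) with r² = 2725/49.
The farthest remaining point P is at distance² 1234/49 ≤ 2725/49.
r = √(2725/49) ≈ 7.46.

7.46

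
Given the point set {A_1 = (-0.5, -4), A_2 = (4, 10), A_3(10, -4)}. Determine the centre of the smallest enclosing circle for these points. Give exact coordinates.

(4.75, 57/28)

Side lengths²: A_1A_2² = 216.25, A_1A_3² = 110.25, A_2A_3² = 232.
Since A_2A_3² = 232 < 216.25 + 110.25 = 326.5, the triangle is acute, so the smallest enclosing circle is the circumcircle.
Circumcentre = (4.75, 57/28), r² = 25085/392.
Centre = (4.75, 57/28).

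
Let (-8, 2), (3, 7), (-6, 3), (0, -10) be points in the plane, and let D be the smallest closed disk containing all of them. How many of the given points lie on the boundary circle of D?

A smallest enclosing disk is always determined by at most three of the input points on its boundary.
The minimum enclosing circle is determined by three boundary points: (-8, 2), (3, 7), (0, -10).
Their circumcentre is (5/43, -54/43) with r² = 141401/1849.
The farthest remaining point (-6, 3) is at distance² 102658/1849 ≤ 141401/1849.
The points at distance exactly r from the centre are (-8, 2), (3, 7), (0, -10) — 3 points.

3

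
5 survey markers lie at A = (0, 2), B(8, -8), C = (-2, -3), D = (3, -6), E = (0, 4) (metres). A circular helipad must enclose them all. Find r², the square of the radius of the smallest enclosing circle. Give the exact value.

The minimum enclosing circle of a finite set is fixed by two of the points (as a diameter) or three (as a circumcircle).
The farthest pair is B–E with squared distance 208. The circle on this segment as diameter has centre (4, -2) and r² = 208/4 = 52.
Check A: distance² to centre = 32 ≤ 52, so it lies inside.
All remaining points lie in this disk, and no smaller disk contains both endpoints, so this is the minimum enclosing circle.

52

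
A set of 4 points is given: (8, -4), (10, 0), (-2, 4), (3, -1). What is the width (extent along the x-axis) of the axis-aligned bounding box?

12

max x = 10, min x = -2, so width = 12.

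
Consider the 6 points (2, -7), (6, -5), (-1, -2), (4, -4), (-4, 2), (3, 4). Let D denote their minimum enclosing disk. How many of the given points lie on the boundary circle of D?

A smallest enclosing disk is always determined by at most three of the input points on its boundary.
The farthest pair is (6, -5)–(-4, 2) with squared distance 149. The circle on this segment as diameter has centre (1, -1.5) and r² = 149/4 = 37.25.
Check (2, -7): distance² to centre = 31.25 ≤ 37.25, so it lies inside.
All remaining points lie in this disk, and no smaller disk contains both endpoints, so this is the minimum enclosing circle.
The points at distance exactly r from the centre are (6, -5), (-4, 2) — 2 points.

2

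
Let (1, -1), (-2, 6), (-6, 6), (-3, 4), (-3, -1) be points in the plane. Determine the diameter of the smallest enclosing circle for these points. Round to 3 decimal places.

9.899

The minimum enclosing circle of a finite set is fixed by two of the points (as a diameter) or three (as a circumcircle).
The farthest pair is (1, -1)–(-6, 6) with squared distance 98. The circle on this segment as diameter has centre (-2.5, 2.5) and r² = 98/4 = 24.5.
Check (-2, 6): distance² to centre = 12.5 ≤ 24.5, so it lies inside.
All remaining points lie in this disk, and no smaller disk contains both endpoints, so this is the minimum enclosing circle.
Diameter = 2r = 2√(24.5) ≈ 9.899.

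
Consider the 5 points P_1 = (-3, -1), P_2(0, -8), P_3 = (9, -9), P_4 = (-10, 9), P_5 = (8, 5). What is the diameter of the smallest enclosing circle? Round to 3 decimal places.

26.173

The farthest pair is P_3–P_4 with squared distance 685. The circle on this segment as diameter has centre (-0.5, 0) and r² = 685/4 = 171.25.
Check P_1: distance² to centre = 7.25 ≤ 171.25, so it lies inside.
All remaining points lie in this disk, and no smaller disk contains both endpoints, so this is the minimum enclosing circle.
Diameter = 2r = 2√(171.25) ≈ 26.173.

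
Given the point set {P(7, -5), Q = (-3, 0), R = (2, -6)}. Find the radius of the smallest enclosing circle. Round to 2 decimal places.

Side lengths²: PQ² = 125, PR² = 26, QR² = 61.
Since PQ² = 125 ≥ 61 + 26 = 87, the angle opposite PQ is not acute, so the smallest enclosing circle has PQ as diameter.
Centre = midpoint of PQ = (2, -2.5), r² = 125/4 = 31.25.
r = √(31.25) ≈ 5.59.

5.59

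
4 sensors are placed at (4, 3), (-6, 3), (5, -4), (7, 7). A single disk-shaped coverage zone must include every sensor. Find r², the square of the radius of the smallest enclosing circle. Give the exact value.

A smallest enclosing disk is always determined by at most three of the input points on its boundary.
The minimum enclosing circle is determined by three boundary points: (-6, 3), (5, -4), (7, 7).
Their circumcentre is (71/54, 127/54) with r² = 78625/1458.
The farthest remaining point (4, 3) is at distance² 11125/1458 ≤ 78625/1458.

78625/1458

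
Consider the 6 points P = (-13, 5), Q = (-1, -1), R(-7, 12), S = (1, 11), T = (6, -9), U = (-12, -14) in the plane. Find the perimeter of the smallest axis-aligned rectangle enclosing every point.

90

Width = max x − min x = 6 − (-13) = 19.
Height = max y − min y = 12 − (-14) = 26.
Perimeter = 2(19 + 26) = 90.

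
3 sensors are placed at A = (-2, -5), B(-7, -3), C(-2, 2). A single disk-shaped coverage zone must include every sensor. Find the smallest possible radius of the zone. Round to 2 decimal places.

Side lengths²: AB² = 29, AC² = 49, BC² = 50.
Since BC² = 50 < 49 + 29 = 78, the triangle is acute, so the smallest enclosing circle is the circumcircle.
Circumcentre = (-3.5, -1.5), r² = 14.5.
r = √(14.5) ≈ 3.81.

3.81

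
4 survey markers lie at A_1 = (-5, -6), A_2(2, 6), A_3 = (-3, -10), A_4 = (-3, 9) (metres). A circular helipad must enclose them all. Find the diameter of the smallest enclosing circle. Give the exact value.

The minimum enclosing circle of a finite set is fixed by two of the points (as a diameter) or three (as a circumcircle).
The farthest pair is A_3–A_4 with squared distance 361. The circle on this segment as diameter has centre (-3, -0.5) and r² = 361/4 = 90.25.
Check A_1: distance² to centre = 34.25 ≤ 90.25, so it lies inside.
All remaining points lie in this disk, and no smaller disk contains both endpoints, so this is the minimum enclosing circle.
Diameter = 2r = 2√(90.25) = 19.

19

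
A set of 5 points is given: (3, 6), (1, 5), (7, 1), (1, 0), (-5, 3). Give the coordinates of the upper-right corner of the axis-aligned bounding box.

x-range [-5, 7], y-range [0, 6].
The upper-right corner is (7, 6).

(7, 6)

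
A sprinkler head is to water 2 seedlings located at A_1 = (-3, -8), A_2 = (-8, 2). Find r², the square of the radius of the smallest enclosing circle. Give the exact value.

The smallest circle enclosing two points has them as diameter endpoints.
Centre = midpoint = (-5.5, -3); r² = |A_1A_2|²/4 = 125/4 = 31.25.

31.25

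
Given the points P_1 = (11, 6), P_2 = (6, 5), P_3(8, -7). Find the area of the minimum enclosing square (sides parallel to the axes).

The bounding box has width 5 and height 13.
An axis-aligned square enclosing the set must have side ≥ max(width, height).
So the minimum side is max(5, 13) = 13.
Area = 13² = 169.

169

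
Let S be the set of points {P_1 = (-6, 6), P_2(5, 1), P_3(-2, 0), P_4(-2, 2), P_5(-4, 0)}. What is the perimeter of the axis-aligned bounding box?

34

Width = max x − min x = 5 − (-6) = 11.
Height = max y − min y = 6 − 0 = 6.
Perimeter = 2(11 + 6) = 34.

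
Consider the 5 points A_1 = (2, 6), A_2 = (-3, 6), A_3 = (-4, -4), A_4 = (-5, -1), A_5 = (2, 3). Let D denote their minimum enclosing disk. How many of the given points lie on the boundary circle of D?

The farthest pair is A_1–A_3 with squared distance 136. The circle on this segment as diameter has centre (-1, 1) and r² = 136/4 = 34.
Check A_2: distance² to centre = 29 ≤ 34, so it lies inside.
All remaining points lie in this disk, and no smaller disk contains both endpoints, so this is the minimum enclosing circle.
The points at distance exactly r from the centre are A_1, A_3 — 2 points.

2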